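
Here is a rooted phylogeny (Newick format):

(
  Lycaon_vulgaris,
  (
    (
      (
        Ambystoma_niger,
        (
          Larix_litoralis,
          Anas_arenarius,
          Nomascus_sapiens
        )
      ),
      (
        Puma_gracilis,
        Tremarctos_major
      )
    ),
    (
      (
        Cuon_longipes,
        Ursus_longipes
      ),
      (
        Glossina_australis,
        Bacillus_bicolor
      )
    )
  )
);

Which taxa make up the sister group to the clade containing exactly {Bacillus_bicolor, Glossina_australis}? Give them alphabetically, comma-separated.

Cuon_longipes, Ursus_longipes

The clade containing exactly {Bacillus_bicolor, Glossina_australis} attaches to the tree at the node subtending ((Cuon_longipes,Ursus_longipes),(Glossina_australis,Bacillus_bicolor)).
The other lineage descending from that same node — the sister group — is (Cuon_longipes,Ursus_longipes); its 2 tips in alphabetical order are the answer.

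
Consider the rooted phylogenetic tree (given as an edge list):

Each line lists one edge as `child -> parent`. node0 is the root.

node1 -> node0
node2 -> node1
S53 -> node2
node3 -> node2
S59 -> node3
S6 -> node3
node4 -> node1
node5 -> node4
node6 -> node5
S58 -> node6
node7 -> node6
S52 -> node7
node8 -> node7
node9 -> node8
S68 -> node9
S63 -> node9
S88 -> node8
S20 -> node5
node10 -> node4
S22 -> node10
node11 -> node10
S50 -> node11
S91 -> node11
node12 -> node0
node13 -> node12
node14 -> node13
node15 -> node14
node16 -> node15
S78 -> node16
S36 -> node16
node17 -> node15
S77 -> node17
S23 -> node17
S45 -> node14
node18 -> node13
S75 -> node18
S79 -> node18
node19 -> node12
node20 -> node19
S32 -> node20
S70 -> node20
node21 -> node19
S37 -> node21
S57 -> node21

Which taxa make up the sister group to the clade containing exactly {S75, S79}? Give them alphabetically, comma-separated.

S23, S36, S45, S77, S78

The clade containing exactly {S75, S79} attaches to the tree at the node subtending ((((S78,S36),(S77,S23)),S45),(S75,S79)).
The other lineage descending from that same node — the sister group — is (((S78,S36),(S77,S23)),S45); its 5 tips in alphabetical order are the answer.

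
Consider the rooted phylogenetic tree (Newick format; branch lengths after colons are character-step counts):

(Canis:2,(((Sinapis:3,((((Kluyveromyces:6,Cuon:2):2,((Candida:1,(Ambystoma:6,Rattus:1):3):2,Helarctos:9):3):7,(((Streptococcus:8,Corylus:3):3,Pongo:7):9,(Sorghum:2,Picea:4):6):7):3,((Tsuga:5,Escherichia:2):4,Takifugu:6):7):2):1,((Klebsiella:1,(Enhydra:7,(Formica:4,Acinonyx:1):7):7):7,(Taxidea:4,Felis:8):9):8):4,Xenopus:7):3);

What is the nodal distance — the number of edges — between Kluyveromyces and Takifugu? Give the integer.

The MRCA of Kluyveromyces and Takifugu is the node subtending ((((Kluyveromyces,Cuon),((Candida,(Ambystoma,Rattus)),Helarctos)),(((Streptococcus,Corylus),Pongo),(Sorghum,Picea))),((Tsuga,Escherichia),Takifugu)).
From Kluyveromyces up to that node: 4 branches. From Takifugu up to the same node: 2 branches. Total: 4 + 2 = 6.

6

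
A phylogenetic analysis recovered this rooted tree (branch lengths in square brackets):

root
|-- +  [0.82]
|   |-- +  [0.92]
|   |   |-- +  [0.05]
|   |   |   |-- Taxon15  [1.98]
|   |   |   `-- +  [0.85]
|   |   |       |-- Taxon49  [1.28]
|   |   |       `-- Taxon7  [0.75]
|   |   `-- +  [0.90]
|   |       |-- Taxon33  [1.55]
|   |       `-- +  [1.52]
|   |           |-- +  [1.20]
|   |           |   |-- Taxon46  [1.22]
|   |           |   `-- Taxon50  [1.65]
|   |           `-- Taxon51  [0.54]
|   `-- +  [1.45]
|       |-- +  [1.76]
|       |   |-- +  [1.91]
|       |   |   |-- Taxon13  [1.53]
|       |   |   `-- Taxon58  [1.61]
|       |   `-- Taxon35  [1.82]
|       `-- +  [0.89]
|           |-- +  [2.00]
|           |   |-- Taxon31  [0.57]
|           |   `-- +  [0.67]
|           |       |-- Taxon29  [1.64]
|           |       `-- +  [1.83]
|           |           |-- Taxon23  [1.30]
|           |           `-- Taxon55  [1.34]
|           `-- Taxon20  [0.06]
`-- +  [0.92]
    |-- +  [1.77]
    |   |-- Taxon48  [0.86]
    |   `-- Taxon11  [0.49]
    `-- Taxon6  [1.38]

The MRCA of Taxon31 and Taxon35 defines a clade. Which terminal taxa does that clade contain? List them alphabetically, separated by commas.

Taxon13, Taxon20, Taxon23, Taxon29, Taxon31, Taxon35, Taxon55, Taxon58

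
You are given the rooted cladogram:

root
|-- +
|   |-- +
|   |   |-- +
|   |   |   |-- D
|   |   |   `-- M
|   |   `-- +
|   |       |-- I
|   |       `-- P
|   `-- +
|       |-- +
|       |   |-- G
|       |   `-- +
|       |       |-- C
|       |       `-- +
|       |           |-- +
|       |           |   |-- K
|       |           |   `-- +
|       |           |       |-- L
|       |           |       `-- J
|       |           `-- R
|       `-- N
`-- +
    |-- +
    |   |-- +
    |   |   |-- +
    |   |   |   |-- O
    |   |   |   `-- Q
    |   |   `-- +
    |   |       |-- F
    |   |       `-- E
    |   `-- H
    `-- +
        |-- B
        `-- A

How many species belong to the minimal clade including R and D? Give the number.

11

The MRCA of R and D is the node subtending (((D,M),(I,P)),((G,(C,((K,(L,J)),R))),N)).
That clade contains 11 terminal taxa: C, D, G, I, J, K, L, M, N, P, R.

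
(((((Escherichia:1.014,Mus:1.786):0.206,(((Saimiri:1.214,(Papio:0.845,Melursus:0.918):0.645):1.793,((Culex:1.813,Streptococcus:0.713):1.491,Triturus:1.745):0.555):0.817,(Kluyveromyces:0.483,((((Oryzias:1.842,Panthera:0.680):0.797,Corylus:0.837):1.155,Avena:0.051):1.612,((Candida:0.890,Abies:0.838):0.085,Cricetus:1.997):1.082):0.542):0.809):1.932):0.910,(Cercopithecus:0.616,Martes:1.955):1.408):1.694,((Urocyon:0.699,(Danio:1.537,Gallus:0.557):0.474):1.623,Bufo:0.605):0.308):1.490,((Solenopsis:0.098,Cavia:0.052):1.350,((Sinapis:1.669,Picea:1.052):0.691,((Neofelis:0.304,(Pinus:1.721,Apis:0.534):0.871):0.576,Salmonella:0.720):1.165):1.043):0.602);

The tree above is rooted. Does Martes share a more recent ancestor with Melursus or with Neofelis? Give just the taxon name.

Melursus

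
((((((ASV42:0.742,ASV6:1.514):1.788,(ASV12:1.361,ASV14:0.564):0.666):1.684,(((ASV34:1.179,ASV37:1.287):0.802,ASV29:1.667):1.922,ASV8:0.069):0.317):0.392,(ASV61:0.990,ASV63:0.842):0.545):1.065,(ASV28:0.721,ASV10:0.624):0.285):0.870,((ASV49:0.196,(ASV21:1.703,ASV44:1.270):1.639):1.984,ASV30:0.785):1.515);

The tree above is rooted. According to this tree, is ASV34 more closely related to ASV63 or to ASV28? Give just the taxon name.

ASV63

The MRCA of ASV34 and ASV63 subtends ((((ASV42,ASV6),(ASV12,ASV14)),(((ASV34,ASV37),ASV29),ASV8)),(ASV61,ASV63)) (10 taxa).
The MRCA of ASV34 and ASV28 subtends (((((ASV42,ASV6),(ASV12,ASV14)),(((ASV34,ASV37),ASV29),ASV8)),(ASV61,ASV63)),(ASV28,ASV10)) (12 taxa).
The first is nested inside the second, so ASV34 shares a more recent common ancestor with ASV63.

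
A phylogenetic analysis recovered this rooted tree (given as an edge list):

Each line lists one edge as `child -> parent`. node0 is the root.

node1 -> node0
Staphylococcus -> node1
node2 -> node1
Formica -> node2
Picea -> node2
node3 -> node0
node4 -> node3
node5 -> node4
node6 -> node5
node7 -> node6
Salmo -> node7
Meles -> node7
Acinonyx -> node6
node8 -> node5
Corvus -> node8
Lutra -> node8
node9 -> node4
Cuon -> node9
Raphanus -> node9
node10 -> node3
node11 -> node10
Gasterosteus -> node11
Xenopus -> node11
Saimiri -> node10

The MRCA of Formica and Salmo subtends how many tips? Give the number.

13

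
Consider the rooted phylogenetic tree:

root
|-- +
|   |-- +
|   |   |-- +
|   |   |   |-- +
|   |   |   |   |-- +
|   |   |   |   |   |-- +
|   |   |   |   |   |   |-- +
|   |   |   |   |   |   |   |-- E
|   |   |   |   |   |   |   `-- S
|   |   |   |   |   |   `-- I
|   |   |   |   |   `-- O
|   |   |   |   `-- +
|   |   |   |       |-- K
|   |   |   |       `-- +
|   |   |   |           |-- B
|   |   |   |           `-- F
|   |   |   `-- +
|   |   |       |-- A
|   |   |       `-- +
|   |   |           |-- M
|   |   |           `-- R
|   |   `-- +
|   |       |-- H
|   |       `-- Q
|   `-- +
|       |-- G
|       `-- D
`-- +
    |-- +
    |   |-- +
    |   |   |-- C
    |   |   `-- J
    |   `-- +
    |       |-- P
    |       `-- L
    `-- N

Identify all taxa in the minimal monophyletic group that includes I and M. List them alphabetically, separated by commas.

A, B, E, F, I, K, M, O, R, S

Tracing I: it sits inside ((E,S),I).
Tracing M: it sits inside (M,R).
The smallest clade enclosing both is (((((E,S),I),O),(K,(B,F))),(A,(M,R))); the answer is its 10 terminal taxa in alphabetical order.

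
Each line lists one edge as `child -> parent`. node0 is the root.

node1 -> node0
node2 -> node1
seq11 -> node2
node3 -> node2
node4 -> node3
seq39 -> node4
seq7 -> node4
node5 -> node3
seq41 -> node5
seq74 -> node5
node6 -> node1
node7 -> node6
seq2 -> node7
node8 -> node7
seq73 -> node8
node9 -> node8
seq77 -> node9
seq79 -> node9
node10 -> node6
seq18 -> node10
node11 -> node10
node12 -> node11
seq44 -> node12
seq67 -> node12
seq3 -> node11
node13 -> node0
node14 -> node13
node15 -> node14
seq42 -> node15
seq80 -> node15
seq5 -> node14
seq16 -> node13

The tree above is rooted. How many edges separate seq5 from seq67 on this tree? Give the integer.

9

The MRCA of seq5 and seq67 is the root of the tree.
From seq5 up to that node: 3 branches. From seq67 up to the same node: 6 branches. Total: 3 + 6 = 9.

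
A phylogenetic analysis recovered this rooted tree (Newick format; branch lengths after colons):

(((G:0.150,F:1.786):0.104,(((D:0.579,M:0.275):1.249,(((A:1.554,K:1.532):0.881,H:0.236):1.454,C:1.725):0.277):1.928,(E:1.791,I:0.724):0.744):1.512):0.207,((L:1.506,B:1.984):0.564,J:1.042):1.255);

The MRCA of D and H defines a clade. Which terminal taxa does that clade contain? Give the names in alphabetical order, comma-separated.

A, C, D, H, K, M

Tracing D: it sits inside (D,M).
Tracing H: it sits inside ((A,K),H).
The smallest clade enclosing both is ((D,M),(((A,K),H),C)); the answer is its 6 terminal taxa in alphabetical order.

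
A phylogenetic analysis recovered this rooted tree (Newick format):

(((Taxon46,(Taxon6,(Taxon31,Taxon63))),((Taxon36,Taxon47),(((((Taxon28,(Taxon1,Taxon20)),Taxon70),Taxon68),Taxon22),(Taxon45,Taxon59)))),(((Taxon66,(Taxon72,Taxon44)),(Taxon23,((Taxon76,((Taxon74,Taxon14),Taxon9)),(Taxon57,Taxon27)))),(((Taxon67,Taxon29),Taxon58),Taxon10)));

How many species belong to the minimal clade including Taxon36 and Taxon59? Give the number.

10

The MRCA of Taxon36 and Taxon59 is the node subtending ((Taxon36,Taxon47),(((((Taxon28,(Taxon1,Taxon20)),Taxon70),Taxon68),Taxon22),(Taxon45,Taxon59))).
That clade contains 10 terminal taxa: Taxon1, Taxon20, Taxon22, Taxon28, Taxon36, Taxon45, Taxon47, Taxon59, Taxon68, Taxon70.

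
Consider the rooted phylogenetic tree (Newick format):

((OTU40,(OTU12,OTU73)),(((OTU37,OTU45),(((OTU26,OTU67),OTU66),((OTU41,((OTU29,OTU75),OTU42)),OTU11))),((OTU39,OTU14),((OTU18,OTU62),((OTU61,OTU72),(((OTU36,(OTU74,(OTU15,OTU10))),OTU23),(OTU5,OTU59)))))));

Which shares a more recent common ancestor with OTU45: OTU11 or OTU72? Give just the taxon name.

The MRCA of OTU45 and OTU11 subtends ((OTU37,OTU45),(((OTU26,OTU67),OTU66),((OTU41,((OTU29,OTU75),OTU42)),OTU11))) (10 taxa).
The MRCA of OTU45 and OTU72 subtends (((OTU37,OTU45),(((OTU26,OTU67),OTU66),((OTU41,((OTU29,OTU75),OTU42)),OTU11))),((OTU39,OTU14),((OTU18,OTU62),((OTU61,OTU72),(((OTU36,(OTU74,(OTU15,OTU10))),OTU23),(OTU5,OTU59)))))) (23 taxa).
The first is nested inside the second, so OTU45 shares a more recent common ancestor with OTU11.

OTU11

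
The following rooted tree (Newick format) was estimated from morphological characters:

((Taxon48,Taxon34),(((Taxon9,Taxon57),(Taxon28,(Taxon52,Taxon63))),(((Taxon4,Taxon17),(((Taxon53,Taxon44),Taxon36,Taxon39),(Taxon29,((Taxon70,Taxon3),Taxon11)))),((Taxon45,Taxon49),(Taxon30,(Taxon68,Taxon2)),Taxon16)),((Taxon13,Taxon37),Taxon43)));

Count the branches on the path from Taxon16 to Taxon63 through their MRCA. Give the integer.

7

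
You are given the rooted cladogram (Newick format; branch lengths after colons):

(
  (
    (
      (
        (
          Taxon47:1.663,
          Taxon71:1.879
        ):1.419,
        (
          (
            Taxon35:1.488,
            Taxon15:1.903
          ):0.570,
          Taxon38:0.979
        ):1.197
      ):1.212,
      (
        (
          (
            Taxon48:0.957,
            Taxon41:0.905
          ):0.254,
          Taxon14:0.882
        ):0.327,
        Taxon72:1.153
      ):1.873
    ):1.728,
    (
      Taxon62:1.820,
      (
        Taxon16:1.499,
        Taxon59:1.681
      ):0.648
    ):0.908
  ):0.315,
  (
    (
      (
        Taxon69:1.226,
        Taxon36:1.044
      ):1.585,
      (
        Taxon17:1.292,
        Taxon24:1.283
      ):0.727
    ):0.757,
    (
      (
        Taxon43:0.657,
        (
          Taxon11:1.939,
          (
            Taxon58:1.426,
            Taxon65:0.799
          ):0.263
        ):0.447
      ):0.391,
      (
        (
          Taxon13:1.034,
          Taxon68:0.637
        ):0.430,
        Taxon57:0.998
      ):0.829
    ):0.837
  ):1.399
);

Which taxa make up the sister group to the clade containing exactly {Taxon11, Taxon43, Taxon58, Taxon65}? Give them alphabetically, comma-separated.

Taxon13, Taxon57, Taxon68

The clade containing exactly {Taxon11, Taxon43, Taxon58, Taxon65} attaches to the tree at the node subtending ((Taxon43,(Taxon11,(Taxon58,Taxon65))),((Taxon13,Taxon68),Taxon57)).
The other lineage descending from that same node — the sister group — is ((Taxon13,Taxon68),Taxon57); its 3 tips in alphabetical order are the answer.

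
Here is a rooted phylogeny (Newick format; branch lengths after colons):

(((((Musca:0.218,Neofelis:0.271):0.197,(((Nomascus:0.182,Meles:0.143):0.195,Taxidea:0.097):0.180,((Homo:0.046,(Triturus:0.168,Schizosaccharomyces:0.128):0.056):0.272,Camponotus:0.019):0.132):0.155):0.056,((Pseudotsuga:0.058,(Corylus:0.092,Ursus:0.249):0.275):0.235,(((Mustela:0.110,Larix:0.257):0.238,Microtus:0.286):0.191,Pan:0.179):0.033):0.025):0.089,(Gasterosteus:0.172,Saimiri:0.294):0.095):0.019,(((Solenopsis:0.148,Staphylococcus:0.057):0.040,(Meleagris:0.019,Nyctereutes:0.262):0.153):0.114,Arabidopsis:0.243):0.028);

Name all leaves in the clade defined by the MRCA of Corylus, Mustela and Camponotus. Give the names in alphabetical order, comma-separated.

Tracing Corylus: it sits inside (Corylus,Ursus).
Tracing Mustela: it sits inside (Mustela,Larix).
Tracing Camponotus: it sits inside ((Homo,(Triturus,Schizosaccharomyces)),Camponotus).
The smallest clade enclosing all 3 is (((Musca,Neofelis),(((Nomascus,Meles),Taxidea),((Homo,(Triturus,Schizosaccharomyces)),Camponotus))),((Pseudotsuga,(Corylus,Ursus)),(((Mustela,Larix),Microtus),Pan))); the answer is its 16 terminal taxa in alphabetical order.

Camponotus, Corylus, Homo, Larix, Meles, Microtus, Musca, Mustela, Neofelis, Nomascus, Pan, Pseudotsuga, Schizosaccharomyces, Taxidea, Triturus, Ursus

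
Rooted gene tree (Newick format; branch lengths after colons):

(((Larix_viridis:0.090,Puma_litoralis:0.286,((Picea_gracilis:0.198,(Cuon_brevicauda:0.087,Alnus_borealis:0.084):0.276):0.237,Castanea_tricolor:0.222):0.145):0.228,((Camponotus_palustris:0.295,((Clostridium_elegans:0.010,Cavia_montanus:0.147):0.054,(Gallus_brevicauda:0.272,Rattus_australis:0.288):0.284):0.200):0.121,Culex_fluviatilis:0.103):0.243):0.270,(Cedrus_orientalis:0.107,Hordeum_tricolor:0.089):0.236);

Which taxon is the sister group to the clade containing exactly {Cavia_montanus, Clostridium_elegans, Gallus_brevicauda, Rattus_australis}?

Camponotus_palustris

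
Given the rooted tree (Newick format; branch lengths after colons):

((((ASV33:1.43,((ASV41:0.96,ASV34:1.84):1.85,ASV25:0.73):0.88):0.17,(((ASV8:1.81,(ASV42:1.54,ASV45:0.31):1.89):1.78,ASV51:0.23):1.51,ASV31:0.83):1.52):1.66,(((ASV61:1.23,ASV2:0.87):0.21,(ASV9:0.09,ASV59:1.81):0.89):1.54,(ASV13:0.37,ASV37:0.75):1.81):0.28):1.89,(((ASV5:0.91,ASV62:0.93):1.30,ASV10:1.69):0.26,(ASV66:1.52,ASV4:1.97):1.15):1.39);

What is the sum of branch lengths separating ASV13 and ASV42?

The path runs ASV13 → … → MRCA → … → ASV42; the MRCA is the node subtending (((ASV33,((ASV41,ASV34),ASV25)),(((ASV8,(ASV42,ASV45)),ASV51),ASV31)),(((ASV61,ASV2),(ASV9,ASV59)),(ASV13,ASV37))).
Branch lengths along that path: 0.37 + 1.81 + 0.28 + 1.66 + 1.52 + 1.51 + 1.78 + 1.89 + 1.54 = 12.36.

12.36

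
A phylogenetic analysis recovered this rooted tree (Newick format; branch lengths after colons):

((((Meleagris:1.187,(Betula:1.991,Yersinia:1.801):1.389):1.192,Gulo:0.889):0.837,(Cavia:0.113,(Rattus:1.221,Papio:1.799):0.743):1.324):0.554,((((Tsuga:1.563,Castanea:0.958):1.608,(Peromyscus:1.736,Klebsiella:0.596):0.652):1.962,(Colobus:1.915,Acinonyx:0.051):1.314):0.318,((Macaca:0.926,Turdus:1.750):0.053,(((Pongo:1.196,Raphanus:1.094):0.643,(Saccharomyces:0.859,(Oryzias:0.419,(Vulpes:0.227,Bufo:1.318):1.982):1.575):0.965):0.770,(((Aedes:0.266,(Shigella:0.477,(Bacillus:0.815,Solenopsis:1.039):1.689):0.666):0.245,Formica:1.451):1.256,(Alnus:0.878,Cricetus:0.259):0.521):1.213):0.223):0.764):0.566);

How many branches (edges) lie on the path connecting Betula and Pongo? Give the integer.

11

The MRCA of Betula and Pongo is the root of the tree.
From Betula up to that node: 5 branches. From Pongo up to the same node: 6 branches. Total: 5 + 6 = 11.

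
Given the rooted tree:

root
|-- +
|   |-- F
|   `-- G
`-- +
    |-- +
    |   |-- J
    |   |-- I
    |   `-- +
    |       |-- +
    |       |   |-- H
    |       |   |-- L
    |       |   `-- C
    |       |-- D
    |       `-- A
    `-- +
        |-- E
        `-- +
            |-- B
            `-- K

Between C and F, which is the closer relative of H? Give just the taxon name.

The MRCA of H and C subtends (H,L,C) (3 taxa).
The MRCA of H and F is the root, subtending the entire tree (12 taxa).
The first is nested inside the second, so H shares a more recent common ancestor with C.

C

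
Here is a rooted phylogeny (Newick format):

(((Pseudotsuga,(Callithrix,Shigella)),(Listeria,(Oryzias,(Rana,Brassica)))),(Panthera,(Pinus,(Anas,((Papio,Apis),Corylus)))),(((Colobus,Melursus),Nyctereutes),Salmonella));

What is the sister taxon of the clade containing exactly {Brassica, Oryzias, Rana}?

Listeria

The clade containing exactly {Brassica, Oryzias, Rana} attaches to the tree at the node subtending (Listeria,(Oryzias,(Rana,Brassica))).
The other lineage descending from that same node — the sister group — is the single tip Listeria.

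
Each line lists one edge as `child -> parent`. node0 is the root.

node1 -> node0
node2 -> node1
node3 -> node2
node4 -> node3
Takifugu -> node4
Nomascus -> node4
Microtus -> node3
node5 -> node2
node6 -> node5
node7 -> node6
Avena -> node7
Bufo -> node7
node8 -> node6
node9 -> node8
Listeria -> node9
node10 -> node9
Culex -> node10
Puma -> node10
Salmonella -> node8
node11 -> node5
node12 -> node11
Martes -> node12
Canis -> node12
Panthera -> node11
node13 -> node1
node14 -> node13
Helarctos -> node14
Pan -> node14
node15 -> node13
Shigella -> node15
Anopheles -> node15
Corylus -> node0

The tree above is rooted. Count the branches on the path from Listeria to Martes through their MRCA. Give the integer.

The MRCA of Listeria and Martes is the node subtending (((Avena,Bufo),((Listeria,(Culex,Puma)),Salmonella)),((Martes,Canis),Panthera)).
From Listeria up to that node: 4 branches. From Martes up to the same node: 3 branches. Total: 4 + 3 = 7.

7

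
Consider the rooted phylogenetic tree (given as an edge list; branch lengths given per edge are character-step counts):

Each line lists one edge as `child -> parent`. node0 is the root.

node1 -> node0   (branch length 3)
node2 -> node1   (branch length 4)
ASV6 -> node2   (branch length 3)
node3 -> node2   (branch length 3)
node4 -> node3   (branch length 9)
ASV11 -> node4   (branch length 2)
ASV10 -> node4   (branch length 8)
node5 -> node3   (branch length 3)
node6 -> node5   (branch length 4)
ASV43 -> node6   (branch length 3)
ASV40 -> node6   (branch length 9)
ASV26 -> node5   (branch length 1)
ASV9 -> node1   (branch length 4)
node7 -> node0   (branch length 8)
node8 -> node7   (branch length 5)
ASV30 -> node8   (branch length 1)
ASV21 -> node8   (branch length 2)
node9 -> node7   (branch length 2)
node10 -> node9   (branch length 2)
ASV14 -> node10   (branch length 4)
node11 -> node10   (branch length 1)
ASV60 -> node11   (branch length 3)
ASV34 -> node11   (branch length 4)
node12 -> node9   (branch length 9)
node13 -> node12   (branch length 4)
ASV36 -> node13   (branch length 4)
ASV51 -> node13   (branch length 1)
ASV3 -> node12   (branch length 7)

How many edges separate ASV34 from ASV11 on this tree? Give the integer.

10

The MRCA of ASV34 and ASV11 is the root of the tree.
From ASV34 up to that node: 5 branches. From ASV11 up to the same node: 5 branches. Total: 5 + 5 = 10.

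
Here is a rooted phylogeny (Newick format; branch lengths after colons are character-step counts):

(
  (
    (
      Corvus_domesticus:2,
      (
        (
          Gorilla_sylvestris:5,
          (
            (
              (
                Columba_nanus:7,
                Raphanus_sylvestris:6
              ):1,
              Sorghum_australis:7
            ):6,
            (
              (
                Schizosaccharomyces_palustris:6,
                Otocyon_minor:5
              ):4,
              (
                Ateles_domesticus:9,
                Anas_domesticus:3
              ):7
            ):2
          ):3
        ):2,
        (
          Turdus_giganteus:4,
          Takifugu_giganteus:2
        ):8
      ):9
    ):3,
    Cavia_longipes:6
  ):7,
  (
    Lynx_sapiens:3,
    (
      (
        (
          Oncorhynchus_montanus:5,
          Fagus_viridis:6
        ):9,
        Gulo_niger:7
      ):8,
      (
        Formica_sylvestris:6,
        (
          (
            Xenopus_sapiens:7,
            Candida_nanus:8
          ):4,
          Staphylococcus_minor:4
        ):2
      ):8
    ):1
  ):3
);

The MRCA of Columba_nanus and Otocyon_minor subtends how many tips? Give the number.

7

The MRCA of Columba_nanus and Otocyon_minor is the node subtending (((Columba_nanus,Raphanus_sylvestris),Sorghum_australis),((Schizosaccharomyces_palustris,Otocyon_minor),(Ateles_domesticus,Anas_domesticus))).
That clade contains 7 terminal taxa: Anas_domesticus, Ateles_domesticus, Columba_nanus, Otocyon_minor, Raphanus_sylvestris, Schizosaccharomyces_palustris, Sorghum_australis.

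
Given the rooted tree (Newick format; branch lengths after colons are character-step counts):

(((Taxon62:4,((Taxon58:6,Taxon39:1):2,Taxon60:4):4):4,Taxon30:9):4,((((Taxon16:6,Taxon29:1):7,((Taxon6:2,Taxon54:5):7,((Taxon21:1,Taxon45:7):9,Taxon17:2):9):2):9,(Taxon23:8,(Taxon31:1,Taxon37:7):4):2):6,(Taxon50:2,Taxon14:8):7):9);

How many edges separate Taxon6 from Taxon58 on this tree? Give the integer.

11

The MRCA of Taxon6 and Taxon58 is the root of the tree.
From Taxon6 up to that node: 6 branches. From Taxon58 up to the same node: 5 branches. Total: 6 + 5 = 11.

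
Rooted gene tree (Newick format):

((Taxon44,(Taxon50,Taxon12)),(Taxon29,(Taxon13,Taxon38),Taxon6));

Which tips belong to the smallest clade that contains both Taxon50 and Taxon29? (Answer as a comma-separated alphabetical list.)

Tracing Taxon50: it sits inside (Taxon50,Taxon12).
Tracing Taxon29: it sits inside (Taxon29,(Taxon13,Taxon38),Taxon6).
The smallest clade enclosing both is the whole tree (their MRCA is the root), so the answer is all 7 tips in alphabetical order.

Taxon12, Taxon13, Taxon29, Taxon38, Taxon44, Taxon50, Taxon6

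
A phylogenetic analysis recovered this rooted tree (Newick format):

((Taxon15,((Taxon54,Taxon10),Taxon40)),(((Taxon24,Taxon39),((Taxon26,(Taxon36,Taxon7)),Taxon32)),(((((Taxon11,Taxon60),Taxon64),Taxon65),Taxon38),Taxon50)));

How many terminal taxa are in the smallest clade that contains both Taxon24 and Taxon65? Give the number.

The MRCA of Taxon24 and Taxon65 is the node subtending (((Taxon24,Taxon39),((Taxon26,(Taxon36,Taxon7)),Taxon32)),(((((Taxon11,Taxon60),Taxon64),Taxon65),Taxon38),Taxon50)).
That clade contains 12 terminal taxa: Taxon11, Taxon24, Taxon26, Taxon32, Taxon36, Taxon38, Taxon39, Taxon50, Taxon60, Taxon64, Taxon65, Taxon7.

12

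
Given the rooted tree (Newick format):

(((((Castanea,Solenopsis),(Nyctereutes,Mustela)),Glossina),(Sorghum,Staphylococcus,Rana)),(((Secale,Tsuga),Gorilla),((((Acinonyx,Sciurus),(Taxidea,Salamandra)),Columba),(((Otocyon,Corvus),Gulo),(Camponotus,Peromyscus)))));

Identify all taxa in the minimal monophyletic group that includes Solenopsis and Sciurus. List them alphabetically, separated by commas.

Tracing Solenopsis: it sits inside (Castanea,Solenopsis).
Tracing Sciurus: it sits inside (Acinonyx,Sciurus).
The smallest clade enclosing both is the whole tree (their MRCA is the root), so the answer is all 21 tips in alphabetical order.

Acinonyx, Camponotus, Castanea, Columba, Corvus, Glossina, Gorilla, Gulo, Mustela, Nyctereutes, Otocyon, Peromyscus, Rana, Salamandra, Sciurus, Secale, Solenopsis, Sorghum, Staphylococcus, Taxidea, Tsuga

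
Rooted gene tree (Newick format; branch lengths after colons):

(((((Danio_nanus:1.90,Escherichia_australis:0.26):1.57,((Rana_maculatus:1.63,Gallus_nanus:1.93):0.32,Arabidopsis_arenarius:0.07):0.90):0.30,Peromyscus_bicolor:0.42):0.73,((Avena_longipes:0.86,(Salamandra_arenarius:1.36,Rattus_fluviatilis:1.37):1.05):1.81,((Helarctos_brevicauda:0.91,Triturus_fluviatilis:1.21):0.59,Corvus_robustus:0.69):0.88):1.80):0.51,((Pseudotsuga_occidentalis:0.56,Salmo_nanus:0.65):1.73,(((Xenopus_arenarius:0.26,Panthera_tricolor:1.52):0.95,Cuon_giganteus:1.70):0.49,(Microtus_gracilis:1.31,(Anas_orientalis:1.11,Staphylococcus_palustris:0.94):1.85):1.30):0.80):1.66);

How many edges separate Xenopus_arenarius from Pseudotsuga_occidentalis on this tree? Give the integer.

6

The MRCA of Xenopus_arenarius and Pseudotsuga_occidentalis is the node subtending ((Pseudotsuga_occidentalis,Salmo_nanus),(((Xenopus_arenarius,Panthera_tricolor),Cuon_giganteus),(Microtus_gracilis,(Anas_orientalis,Staphylococcus_palustris)))).
From Xenopus_arenarius up to that node: 4 branches. From Pseudotsuga_occidentalis up to the same node: 2 branches. Total: 4 + 2 = 6.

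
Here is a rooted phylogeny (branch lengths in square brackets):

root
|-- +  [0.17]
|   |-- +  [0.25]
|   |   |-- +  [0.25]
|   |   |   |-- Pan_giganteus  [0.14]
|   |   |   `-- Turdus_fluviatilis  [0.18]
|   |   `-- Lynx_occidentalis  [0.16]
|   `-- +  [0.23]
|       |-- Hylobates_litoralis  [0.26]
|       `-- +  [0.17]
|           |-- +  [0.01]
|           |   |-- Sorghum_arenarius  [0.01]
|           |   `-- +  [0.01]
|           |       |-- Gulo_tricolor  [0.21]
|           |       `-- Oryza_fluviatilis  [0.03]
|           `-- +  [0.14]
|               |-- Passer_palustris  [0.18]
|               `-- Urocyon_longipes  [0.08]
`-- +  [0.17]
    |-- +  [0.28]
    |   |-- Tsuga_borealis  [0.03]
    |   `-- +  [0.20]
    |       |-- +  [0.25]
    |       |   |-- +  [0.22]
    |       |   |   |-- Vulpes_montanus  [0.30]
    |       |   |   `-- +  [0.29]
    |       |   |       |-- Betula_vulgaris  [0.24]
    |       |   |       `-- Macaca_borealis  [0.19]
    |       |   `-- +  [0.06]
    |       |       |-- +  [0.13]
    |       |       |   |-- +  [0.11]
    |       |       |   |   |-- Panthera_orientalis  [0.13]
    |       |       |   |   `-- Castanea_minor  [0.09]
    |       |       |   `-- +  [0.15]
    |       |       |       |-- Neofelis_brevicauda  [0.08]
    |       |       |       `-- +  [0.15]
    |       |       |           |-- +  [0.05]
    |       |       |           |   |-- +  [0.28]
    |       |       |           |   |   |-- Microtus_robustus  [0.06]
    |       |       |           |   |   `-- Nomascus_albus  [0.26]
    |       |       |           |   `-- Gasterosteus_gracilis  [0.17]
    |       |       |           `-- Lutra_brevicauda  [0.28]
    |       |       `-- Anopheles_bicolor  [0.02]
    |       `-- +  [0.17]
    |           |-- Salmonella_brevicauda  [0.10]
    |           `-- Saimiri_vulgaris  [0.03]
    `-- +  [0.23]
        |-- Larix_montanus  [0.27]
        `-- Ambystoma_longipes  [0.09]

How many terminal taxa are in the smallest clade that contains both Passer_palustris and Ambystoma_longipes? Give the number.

25

The MRCA of Passer_palustris and Ambystoma_longipes is the root, so the clade is the entire tree.
That clade contains 25 terminal taxa: Ambystoma_longipes, Anopheles_bicolor, Betula_vulgaris, Castanea_minor, Gasterosteus_gracilis, Gulo_tricolor, Hylobates_litoralis, Larix_montanus, Lutra_brevicauda, Lynx_occidentalis, Macaca_borealis, Microtus_robustus, Neofelis_brevicauda, Nomascus_albus, Oryza_fluviatilis, Pan_giganteus, Panthera_orientalis, Passer_palustris, Saimiri_vulgaris, Salmonella_brevicauda, Sorghum_arenarius, Tsuga_borealis, Turdus_fluviatilis, Urocyon_longipes, Vulpes_montanus.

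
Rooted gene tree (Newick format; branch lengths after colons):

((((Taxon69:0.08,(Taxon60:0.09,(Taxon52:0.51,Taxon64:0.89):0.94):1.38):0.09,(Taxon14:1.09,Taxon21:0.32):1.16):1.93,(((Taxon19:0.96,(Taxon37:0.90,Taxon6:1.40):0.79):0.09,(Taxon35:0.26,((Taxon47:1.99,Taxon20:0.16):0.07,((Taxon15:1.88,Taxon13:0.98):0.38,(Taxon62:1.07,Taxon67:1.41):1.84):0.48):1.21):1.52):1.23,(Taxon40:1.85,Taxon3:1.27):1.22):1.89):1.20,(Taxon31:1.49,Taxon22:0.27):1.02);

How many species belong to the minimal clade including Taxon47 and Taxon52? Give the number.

The MRCA of Taxon47 and Taxon52 is the node subtending (((Taxon69,(Taxon60,(Taxon52,Taxon64))),(Taxon14,Taxon21)),(((Taxon19,(Taxon37,Taxon6)),(Taxon35,((Taxon47,Taxon20),((Taxon15,Taxon13),(Taxon62,Taxon67))))),(Taxon40,Taxon3))).
That clade contains 18 terminal taxa: Taxon13, Taxon14, Taxon15, Taxon19, Taxon20, Taxon21, Taxon3, Taxon35, Taxon37, Taxon40, Taxon47, Taxon52, Taxon6, Taxon60, Taxon62, Taxon64, Taxon67, Taxon69.

18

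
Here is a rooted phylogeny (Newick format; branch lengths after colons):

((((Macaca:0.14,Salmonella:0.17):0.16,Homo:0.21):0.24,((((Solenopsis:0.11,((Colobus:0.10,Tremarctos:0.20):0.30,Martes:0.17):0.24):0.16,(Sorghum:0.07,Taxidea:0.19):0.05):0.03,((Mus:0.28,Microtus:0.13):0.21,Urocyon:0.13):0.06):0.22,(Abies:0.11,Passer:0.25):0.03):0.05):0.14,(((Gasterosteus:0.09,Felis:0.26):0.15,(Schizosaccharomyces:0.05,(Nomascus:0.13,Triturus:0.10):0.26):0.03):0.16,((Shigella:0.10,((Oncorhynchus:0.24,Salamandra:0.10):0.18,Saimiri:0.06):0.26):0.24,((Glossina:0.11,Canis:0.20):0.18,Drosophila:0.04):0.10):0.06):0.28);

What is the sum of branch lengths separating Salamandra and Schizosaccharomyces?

The path runs Salamandra → … → MRCA → … → Schizosaccharomyces; the MRCA is the node subtending (((Gasterosteus,Felis),(Schizosaccharomyces,(Nomascus,Triturus))),((Shigella,((Oncorhynchus,Salamandra),Saimiri)),((Glossina,Canis),Drosophila))).
Branch lengths along that path: 0.10 + 0.18 + 0.26 + 0.24 + 0.06 + 0.16 + 0.03 + 0.05 = 1.08.

1.08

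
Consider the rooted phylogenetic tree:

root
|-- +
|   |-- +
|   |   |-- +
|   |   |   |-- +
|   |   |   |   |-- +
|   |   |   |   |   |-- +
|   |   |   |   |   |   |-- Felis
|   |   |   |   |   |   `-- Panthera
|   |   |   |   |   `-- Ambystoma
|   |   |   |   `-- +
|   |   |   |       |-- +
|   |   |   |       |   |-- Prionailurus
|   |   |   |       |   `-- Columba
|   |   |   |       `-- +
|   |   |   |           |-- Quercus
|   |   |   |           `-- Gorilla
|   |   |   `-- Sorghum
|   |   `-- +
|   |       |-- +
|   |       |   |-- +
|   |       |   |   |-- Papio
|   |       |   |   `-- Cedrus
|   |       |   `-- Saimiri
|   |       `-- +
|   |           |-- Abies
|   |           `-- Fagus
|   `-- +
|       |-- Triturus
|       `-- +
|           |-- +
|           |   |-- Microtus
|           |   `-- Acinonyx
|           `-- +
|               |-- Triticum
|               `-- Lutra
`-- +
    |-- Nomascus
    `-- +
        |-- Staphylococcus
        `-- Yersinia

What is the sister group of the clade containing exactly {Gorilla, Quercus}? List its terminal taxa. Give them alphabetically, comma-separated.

The clade containing exactly {Gorilla, Quercus} attaches to the tree at the node subtending ((Prionailurus,Columba),(Quercus,Gorilla)).
The other lineage descending from that same node — the sister group — is (Prionailurus,Columba); its 2 tips in alphabetical order are the answer.

Columba, Prionailurus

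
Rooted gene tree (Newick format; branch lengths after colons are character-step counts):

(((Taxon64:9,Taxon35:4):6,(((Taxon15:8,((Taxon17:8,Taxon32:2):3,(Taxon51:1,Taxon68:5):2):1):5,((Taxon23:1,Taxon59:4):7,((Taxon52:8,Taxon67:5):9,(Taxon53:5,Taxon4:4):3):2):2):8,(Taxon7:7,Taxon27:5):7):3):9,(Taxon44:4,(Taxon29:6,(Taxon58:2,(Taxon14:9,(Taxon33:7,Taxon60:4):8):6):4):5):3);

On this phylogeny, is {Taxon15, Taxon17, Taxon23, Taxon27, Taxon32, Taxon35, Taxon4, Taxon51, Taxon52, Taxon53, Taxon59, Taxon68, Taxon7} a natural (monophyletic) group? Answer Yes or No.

No

The MRCA of the listed taxa subtends ((Taxon64,Taxon35),(((Taxon15,((Taxon17,Taxon32),(Taxon51,Taxon68))),((Taxon23,Taxon59),((Taxon52,Taxon67),(Taxon53,Taxon4)))),(Taxon7,Taxon27))).
That clade also contains Taxon64, Taxon67, which are not in the proposed group, so the group is not monophyletic.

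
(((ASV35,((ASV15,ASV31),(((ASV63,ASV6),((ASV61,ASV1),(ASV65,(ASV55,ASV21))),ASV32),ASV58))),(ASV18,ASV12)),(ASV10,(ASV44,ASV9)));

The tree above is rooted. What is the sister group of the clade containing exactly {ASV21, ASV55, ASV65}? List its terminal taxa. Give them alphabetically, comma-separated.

ASV1, ASV61

The clade containing exactly {ASV21, ASV55, ASV65} attaches to the tree at the node subtending ((ASV61,ASV1),(ASV65,(ASV55,ASV21))).
The other lineage descending from that same node — the sister group — is (ASV61,ASV1); its 2 tips in alphabetical order are the answer.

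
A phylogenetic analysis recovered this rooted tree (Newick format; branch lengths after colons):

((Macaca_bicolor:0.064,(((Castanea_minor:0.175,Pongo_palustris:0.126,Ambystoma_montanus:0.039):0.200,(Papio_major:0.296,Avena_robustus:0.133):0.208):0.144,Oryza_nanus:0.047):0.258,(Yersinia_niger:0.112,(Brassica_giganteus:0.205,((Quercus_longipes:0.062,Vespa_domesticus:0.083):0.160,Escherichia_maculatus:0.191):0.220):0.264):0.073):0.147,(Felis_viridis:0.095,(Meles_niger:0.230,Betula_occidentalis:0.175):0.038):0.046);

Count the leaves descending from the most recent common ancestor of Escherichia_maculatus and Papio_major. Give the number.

12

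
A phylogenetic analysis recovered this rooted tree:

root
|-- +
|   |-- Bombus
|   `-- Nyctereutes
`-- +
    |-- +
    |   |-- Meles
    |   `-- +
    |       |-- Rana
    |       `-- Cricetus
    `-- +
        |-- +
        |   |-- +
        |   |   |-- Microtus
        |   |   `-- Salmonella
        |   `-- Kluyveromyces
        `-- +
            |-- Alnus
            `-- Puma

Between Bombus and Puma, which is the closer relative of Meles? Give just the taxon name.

The MRCA of Meles and Puma subtends ((Meles,(Rana,Cricetus)),(((Microtus,Salmonella),Kluyveromyces),(Alnus,Puma))) (8 taxa).
The MRCA of Meles and Bombus is the root, subtending the entire tree (10 taxa).
The first is nested inside the second, so Meles shares a more recent common ancestor with Puma.

Puma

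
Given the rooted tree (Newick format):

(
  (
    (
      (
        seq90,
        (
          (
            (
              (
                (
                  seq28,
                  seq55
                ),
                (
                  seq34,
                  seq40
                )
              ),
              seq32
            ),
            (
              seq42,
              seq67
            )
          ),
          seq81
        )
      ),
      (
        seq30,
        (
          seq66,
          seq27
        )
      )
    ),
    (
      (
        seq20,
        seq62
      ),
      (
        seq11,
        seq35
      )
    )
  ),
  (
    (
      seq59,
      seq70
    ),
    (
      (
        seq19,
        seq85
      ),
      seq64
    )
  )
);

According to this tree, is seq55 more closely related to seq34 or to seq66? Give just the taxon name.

seq34

The MRCA of seq55 and seq34 subtends ((seq28,seq55),(seq34,seq40)) (4 taxa).
The MRCA of seq55 and seq66 subtends ((seq90,(((((seq28,seq55),(seq34,seq40)),seq32),(seq42,seq67)),seq81)),(seq30,(seq66,seq27))) (12 taxa).
The first is nested inside the second, so seq55 shares a more recent common ancestor with seq34.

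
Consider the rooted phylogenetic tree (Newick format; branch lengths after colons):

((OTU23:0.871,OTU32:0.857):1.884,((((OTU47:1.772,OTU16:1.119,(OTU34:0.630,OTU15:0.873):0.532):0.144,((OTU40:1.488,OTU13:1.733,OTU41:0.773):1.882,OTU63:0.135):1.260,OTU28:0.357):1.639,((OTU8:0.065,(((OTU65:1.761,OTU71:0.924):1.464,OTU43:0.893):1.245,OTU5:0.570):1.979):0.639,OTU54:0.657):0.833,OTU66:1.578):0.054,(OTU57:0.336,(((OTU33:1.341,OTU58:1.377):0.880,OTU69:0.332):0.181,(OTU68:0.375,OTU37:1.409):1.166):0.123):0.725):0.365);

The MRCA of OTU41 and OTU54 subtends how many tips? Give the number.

16

The MRCA of OTU41 and OTU54 is the node subtending (((OTU47,OTU16,(OTU34,OTU15)),((OTU40,OTU13,OTU41),OTU63),OTU28),((OTU8,(((OTU65,OTU71),OTU43),OTU5)),OTU54),OTU66).
That clade contains 16 terminal taxa: OTU13, OTU15, OTU16, OTU28, OTU34, OTU40, OTU41, OTU43, OTU47, OTU5, OTU54, OTU63, OTU65, OTU66, OTU71, OTU8.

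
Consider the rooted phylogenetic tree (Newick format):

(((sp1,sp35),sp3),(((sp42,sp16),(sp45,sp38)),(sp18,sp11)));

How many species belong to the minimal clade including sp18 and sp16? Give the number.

6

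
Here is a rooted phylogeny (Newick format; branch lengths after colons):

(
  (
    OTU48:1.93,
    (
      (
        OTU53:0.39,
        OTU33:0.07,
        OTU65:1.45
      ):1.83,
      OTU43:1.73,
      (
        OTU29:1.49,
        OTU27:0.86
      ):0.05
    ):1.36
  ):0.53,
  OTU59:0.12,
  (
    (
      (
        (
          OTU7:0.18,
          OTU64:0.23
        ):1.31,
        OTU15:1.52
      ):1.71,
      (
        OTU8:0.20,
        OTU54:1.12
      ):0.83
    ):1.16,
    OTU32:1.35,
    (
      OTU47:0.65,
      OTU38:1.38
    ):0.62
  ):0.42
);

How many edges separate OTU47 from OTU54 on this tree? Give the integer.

5

The MRCA of OTU47 and OTU54 is the node subtending ((((OTU7,OTU64),OTU15),(OTU8,OTU54)),OTU32,(OTU47,OTU38)).
From OTU47 up to that node: 2 branches. From OTU54 up to the same node: 3 branches. Total: 2 + 3 = 5.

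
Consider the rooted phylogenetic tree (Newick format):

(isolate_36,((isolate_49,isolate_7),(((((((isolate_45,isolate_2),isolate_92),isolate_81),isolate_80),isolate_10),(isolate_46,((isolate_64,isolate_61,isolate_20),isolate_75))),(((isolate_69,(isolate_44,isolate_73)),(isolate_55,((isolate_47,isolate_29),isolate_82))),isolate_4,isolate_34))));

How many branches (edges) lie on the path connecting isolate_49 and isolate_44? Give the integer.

8

The MRCA of isolate_49 and isolate_44 is the node subtending ((isolate_49,isolate_7),(((((((isolate_45,isolate_2),isolate_92),isolate_81),isolate_80),isolate_10),(isolate_46,((isolate_64,isolate_61,isolate_20),isolate_75))),(((isolate_69,(isolate_44,isolate_73)),(isolate_55,((isolate_47,isolate_29),isolate_82))),isolate_4,isolate_34))).
From isolate_49 up to that node: 2 branches. From isolate_44 up to the same node: 6 branches. Total: 2 + 6 = 8.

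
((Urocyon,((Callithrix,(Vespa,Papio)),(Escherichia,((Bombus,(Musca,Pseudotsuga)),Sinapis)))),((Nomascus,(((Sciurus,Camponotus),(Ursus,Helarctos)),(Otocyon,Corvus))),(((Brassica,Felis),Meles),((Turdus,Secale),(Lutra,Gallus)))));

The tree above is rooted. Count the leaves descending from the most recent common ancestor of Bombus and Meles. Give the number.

23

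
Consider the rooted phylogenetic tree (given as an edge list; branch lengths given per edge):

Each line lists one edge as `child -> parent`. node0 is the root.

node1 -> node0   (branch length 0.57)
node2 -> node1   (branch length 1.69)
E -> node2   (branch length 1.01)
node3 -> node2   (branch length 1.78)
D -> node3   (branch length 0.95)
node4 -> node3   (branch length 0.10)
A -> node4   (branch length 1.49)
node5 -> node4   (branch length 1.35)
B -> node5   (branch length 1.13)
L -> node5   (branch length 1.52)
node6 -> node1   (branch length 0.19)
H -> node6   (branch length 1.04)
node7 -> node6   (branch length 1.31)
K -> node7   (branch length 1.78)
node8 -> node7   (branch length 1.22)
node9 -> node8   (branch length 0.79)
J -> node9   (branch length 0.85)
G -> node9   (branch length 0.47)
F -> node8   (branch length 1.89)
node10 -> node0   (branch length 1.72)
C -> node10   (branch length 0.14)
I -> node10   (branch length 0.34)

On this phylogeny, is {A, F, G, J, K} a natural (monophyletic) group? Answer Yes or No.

No

The MRCA of the listed taxa subtends ((E,(D,(A,(B,L)))),(H,(K,((J,G),F)))).
That clade also contains B, D, E, H, L, which are not in the proposed group, so the group is not monophyletic.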